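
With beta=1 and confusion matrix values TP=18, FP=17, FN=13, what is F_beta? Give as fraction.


P = TP/(TP+FP) = 18/35 = 18/35
R = TP/(TP+FN) = 18/31 = 18/31
beta^2 = 1^2 = 1
(1 + beta^2) = 2
Numerator = (1+beta^2)*P*R = 648/1085
Denominator = beta^2*P + R = 18/35 + 18/31 = 1188/1085
F_beta = 6/11

6/11


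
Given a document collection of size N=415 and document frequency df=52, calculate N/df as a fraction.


IDF ratio = N / df
= 415 / 52
= 415/52

415/52


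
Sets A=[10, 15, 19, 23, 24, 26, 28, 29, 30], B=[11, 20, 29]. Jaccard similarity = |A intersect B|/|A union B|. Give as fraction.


A intersect B = [29]
|A intersect B| = 1
A union B = [10, 11, 15, 19, 20, 23, 24, 26, 28, 29, 30]
|A union B| = 11
Jaccard = 1/11 = 1/11

1/11


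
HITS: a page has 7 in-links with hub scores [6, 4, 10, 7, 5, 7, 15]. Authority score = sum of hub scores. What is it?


Authority = sum of hub scores of in-linkers
In-link 1: hub score = 6
In-link 2: hub score = 4
In-link 3: hub score = 10
In-link 4: hub score = 7
In-link 5: hub score = 5
In-link 6: hub score = 7
In-link 7: hub score = 15
Authority = 6 + 4 + 10 + 7 + 5 + 7 + 15 = 54

54


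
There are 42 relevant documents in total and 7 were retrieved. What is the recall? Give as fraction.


Recall = retrieved_relevant / total_relevant
= 7 / 42
= 7 / (7 + 35)
= 1/6

1/6


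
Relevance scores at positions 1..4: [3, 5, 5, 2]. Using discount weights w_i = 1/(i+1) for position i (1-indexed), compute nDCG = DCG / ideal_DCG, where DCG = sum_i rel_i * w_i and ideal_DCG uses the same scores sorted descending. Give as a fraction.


Position discount weights w_i = 1/(i+1) for i=1..4:
Weights = [1/2, 1/3, 1/4, 1/5]
Actual relevance: [3, 5, 5, 2]
DCG = 3/2 + 5/3 + 5/4 + 2/5 = 289/60
Ideal relevance (sorted desc): [5, 5, 3, 2]
Ideal DCG = 5/2 + 5/3 + 3/4 + 2/5 = 319/60
nDCG = DCG / ideal_DCG = 289/60 / 319/60 = 289/319

289/319


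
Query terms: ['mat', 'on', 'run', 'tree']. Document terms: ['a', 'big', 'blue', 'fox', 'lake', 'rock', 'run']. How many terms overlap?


Query terms: ['mat', 'on', 'run', 'tree']
Document terms: ['a', 'big', 'blue', 'fox', 'lake', 'rock', 'run']
Common terms: ['run']
Overlap count = 1

1


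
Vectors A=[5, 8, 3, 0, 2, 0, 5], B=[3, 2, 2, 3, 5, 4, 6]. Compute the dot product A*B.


Dot product = sum of element-wise products
A[0]*B[0] = 5*3 = 15
A[1]*B[1] = 8*2 = 16
A[2]*B[2] = 3*2 = 6
A[3]*B[3] = 0*3 = 0
A[4]*B[4] = 2*5 = 10
A[5]*B[5] = 0*4 = 0
A[6]*B[6] = 5*6 = 30
Sum = 15 + 16 + 6 + 0 + 10 + 0 + 30 = 77

77


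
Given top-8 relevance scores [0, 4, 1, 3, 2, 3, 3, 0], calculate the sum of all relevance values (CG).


Cumulative Gain = sum of relevance scores
Position 1: rel=0, running sum=0
Position 2: rel=4, running sum=4
Position 3: rel=1, running sum=5
Position 4: rel=3, running sum=8
Position 5: rel=2, running sum=10
Position 6: rel=3, running sum=13
Position 7: rel=3, running sum=16
Position 8: rel=0, running sum=16
CG = 16

16


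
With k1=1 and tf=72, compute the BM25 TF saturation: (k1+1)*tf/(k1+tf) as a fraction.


BM25 TF component = (k1+1)*tf / (k1+tf)
k1 = 1, tf = 72
Numerator = (1+1)*72 = 144
Denominator = 1 + 72 = 73
= 144/73 = 144/73

144/73


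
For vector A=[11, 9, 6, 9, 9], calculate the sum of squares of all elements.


|A|^2 = sum of squared components
A[0]^2 = 11^2 = 121
A[1]^2 = 9^2 = 81
A[2]^2 = 6^2 = 36
A[3]^2 = 9^2 = 81
A[4]^2 = 9^2 = 81
Sum = 121 + 81 + 36 + 81 + 81 = 400

400


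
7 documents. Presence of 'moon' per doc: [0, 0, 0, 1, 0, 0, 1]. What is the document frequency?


Checking each document for 'moon':
Doc 1: absent
Doc 2: absent
Doc 3: absent
Doc 4: present
Doc 5: absent
Doc 6: absent
Doc 7: present
df = sum of presences = 0 + 0 + 0 + 1 + 0 + 0 + 1 = 2

2


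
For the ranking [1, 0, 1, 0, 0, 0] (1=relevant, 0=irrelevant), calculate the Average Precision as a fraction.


Computing P@k for each relevant position:
Position 1: relevant, P@1 = 1/1 = 1
Position 2: not relevant
Position 3: relevant, P@3 = 2/3 = 2/3
Position 4: not relevant
Position 5: not relevant
Position 6: not relevant
Sum of P@k = 1 + 2/3 = 5/3
AP = 5/3 / 2 = 5/6

5/6


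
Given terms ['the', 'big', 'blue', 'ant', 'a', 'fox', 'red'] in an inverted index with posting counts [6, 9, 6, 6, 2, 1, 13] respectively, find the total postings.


Summing posting list sizes:
'the': 6 postings
'big': 9 postings
'blue': 6 postings
'ant': 6 postings
'a': 2 postings
'fox': 1 postings
'red': 13 postings
Total = 6 + 9 + 6 + 6 + 2 + 1 + 13 = 43

43


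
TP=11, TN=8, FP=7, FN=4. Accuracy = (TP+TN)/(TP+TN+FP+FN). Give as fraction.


Accuracy = (TP + TN) / (TP + TN + FP + FN)
TP + TN = 11 + 8 = 19
Total = 11 + 8 + 7 + 4 = 30
Accuracy = 19 / 30 = 19/30

19/30


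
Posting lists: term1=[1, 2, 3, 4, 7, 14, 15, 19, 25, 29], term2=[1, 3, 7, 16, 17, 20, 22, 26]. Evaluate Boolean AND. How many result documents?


Boolean AND: find intersection of posting lists
term1 docs: [1, 2, 3, 4, 7, 14, 15, 19, 25, 29]
term2 docs: [1, 3, 7, 16, 17, 20, 22, 26]
Intersection: [1, 3, 7]
|intersection| = 3

3


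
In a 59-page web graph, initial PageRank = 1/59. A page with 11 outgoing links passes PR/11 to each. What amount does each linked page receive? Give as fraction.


Initial PR = 1/59 = 1/59
Outlinks = 11
Contribution per link = PR / outlinks
= 1/59 / 11
= 1/649

1/649


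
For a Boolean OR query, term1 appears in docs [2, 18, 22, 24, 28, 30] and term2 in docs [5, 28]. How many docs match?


Boolean OR: find union of posting lists
term1 docs: [2, 18, 22, 24, 28, 30]
term2 docs: [5, 28]
Union: [2, 5, 18, 22, 24, 28, 30]
|union| = 7

7


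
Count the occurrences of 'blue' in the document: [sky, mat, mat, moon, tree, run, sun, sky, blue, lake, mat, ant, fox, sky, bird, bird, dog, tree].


Document has 18 words
Scanning for 'blue':
Found at positions: [8]
Count = 1

1


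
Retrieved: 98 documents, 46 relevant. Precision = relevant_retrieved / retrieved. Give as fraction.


Precision = relevant_retrieved / total_retrieved
= 46 / 98
= 46 / (46 + 52)
= 23/49

23/49


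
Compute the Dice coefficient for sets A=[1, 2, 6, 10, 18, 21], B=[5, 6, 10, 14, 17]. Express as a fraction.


A intersect B = [6, 10]
|A intersect B| = 2
|A| = 6, |B| = 5
Dice = 2*2 / (6+5)
= 4 / 11 = 4/11

4/11


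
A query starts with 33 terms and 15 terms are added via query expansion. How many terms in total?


Original terms: 33
Expansion terms: 15
Total = 33 + 15 = 48

48


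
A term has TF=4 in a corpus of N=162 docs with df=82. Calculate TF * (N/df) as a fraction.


TF * (N/df)
= 4 * (162/82)
= 4 * 81/41
= 324/41

324/41


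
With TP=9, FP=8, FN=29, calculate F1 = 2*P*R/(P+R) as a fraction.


F1 = 2 * P * R / (P + R)
P = TP/(TP+FP) = 9/17 = 9/17
R = TP/(TP+FN) = 9/38 = 9/38
2 * P * R = 2 * 9/17 * 9/38 = 81/323
P + R = 9/17 + 9/38 = 495/646
F1 = 81/323 / 495/646 = 18/55

18/55


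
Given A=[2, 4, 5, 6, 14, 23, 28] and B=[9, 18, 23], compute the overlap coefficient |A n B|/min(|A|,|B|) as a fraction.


A intersect B = [23]
|A intersect B| = 1
min(|A|, |B|) = min(7, 3) = 3
Overlap = 1 / 3 = 1/3

1/3


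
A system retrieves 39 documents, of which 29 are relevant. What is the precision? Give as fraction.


Precision = relevant_retrieved / total_retrieved
= 29 / 39
= 29 / (29 + 10)
= 29/39

29/39


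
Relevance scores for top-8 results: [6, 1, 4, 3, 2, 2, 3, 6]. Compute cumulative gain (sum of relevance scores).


Cumulative Gain = sum of relevance scores
Position 1: rel=6, running sum=6
Position 2: rel=1, running sum=7
Position 3: rel=4, running sum=11
Position 4: rel=3, running sum=14
Position 5: rel=2, running sum=16
Position 6: rel=2, running sum=18
Position 7: rel=3, running sum=21
Position 8: rel=6, running sum=27
CG = 27

27


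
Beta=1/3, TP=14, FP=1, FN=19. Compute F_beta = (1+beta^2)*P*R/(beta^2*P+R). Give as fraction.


P = TP/(TP+FP) = 14/15 = 14/15
R = TP/(TP+FN) = 14/33 = 14/33
beta^2 = 1/3^2 = 1/9
(1 + beta^2) = 10/9
Numerator = (1+beta^2)*P*R = 392/891
Denominator = beta^2*P + R = 14/135 + 14/33 = 784/1485
F_beta = 5/6

5/6


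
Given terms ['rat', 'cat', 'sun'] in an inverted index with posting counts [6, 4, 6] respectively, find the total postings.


Summing posting list sizes:
'rat': 6 postings
'cat': 4 postings
'sun': 6 postings
Total = 6 + 4 + 6 = 16

16


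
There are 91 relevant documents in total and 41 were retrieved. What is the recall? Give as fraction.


Recall = retrieved_relevant / total_relevant
= 41 / 91
= 41 / (41 + 50)
= 41/91

41/91


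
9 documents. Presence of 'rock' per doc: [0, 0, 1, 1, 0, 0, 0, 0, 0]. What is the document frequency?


Checking each document for 'rock':
Doc 1: absent
Doc 2: absent
Doc 3: present
Doc 4: present
Doc 5: absent
Doc 6: absent
Doc 7: absent
Doc 8: absent
Doc 9: absent
df = sum of presences = 0 + 0 + 1 + 1 + 0 + 0 + 0 + 0 + 0 = 2

2


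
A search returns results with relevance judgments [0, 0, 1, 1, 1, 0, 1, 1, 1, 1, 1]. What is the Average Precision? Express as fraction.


Computing P@k for each relevant position:
Position 1: not relevant
Position 2: not relevant
Position 3: relevant, P@3 = 1/3 = 1/3
Position 4: relevant, P@4 = 2/4 = 1/2
Position 5: relevant, P@5 = 3/5 = 3/5
Position 6: not relevant
Position 7: relevant, P@7 = 4/7 = 4/7
Position 8: relevant, P@8 = 5/8 = 5/8
Position 9: relevant, P@9 = 6/9 = 2/3
Position 10: relevant, P@10 = 7/10 = 7/10
Position 11: relevant, P@11 = 8/11 = 8/11
Sum of P@k = 1/3 + 1/2 + 3/5 + 4/7 + 5/8 + 2/3 + 7/10 + 8/11 = 14549/3080
AP = 14549/3080 / 8 = 14549/24640

14549/24640


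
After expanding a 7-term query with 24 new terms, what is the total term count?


Original terms: 7
Expansion terms: 24
Total = 7 + 24 = 31

31


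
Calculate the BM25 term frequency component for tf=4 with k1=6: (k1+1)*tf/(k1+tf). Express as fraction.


BM25 TF component = (k1+1)*tf / (k1+tf)
k1 = 6, tf = 4
Numerator = (6+1)*4 = 28
Denominator = 6 + 4 = 10
= 28/10 = 14/5

14/5


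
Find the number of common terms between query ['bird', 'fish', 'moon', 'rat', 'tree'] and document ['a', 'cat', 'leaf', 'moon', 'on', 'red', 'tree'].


Query terms: ['bird', 'fish', 'moon', 'rat', 'tree']
Document terms: ['a', 'cat', 'leaf', 'moon', 'on', 'red', 'tree']
Common terms: ['moon', 'tree']
Overlap count = 2

2


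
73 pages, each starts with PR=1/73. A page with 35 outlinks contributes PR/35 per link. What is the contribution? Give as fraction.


Initial PR = 1/73 = 1/73
Outlinks = 35
Contribution per link = PR / outlinks
= 1/73 / 35
= 1/2555

1/2555


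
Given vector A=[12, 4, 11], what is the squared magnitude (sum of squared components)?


|A|^2 = sum of squared components
A[0]^2 = 12^2 = 144
A[1]^2 = 4^2 = 16
A[2]^2 = 11^2 = 121
Sum = 144 + 16 + 121 = 281

281


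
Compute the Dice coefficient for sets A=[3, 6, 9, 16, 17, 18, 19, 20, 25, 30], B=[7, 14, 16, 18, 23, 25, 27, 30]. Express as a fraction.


A intersect B = [16, 18, 25, 30]
|A intersect B| = 4
|A| = 10, |B| = 8
Dice = 2*4 / (10+8)
= 8 / 18 = 4/9

4/9


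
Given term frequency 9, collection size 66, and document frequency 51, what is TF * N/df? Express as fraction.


TF * (N/df)
= 9 * (66/51)
= 9 * 22/17
= 198/17

198/17


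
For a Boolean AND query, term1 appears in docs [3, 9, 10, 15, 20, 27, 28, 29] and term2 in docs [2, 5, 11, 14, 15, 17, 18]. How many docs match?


Boolean AND: find intersection of posting lists
term1 docs: [3, 9, 10, 15, 20, 27, 28, 29]
term2 docs: [2, 5, 11, 14, 15, 17, 18]
Intersection: [15]
|intersection| = 1

1


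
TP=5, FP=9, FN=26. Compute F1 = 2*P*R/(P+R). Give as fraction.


F1 = 2 * P * R / (P + R)
P = TP/(TP+FP) = 5/14 = 5/14
R = TP/(TP+FN) = 5/31 = 5/31
2 * P * R = 2 * 5/14 * 5/31 = 25/217
P + R = 5/14 + 5/31 = 225/434
F1 = 25/217 / 225/434 = 2/9

2/9


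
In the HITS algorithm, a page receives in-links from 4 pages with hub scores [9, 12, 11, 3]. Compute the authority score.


Authority = sum of hub scores of in-linkers
In-link 1: hub score = 9
In-link 2: hub score = 12
In-link 3: hub score = 11
In-link 4: hub score = 3
Authority = 9 + 12 + 11 + 3 = 35

35


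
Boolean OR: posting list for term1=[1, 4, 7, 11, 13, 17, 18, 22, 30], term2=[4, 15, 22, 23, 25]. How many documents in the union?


Boolean OR: find union of posting lists
term1 docs: [1, 4, 7, 11, 13, 17, 18, 22, 30]
term2 docs: [4, 15, 22, 23, 25]
Union: [1, 4, 7, 11, 13, 15, 17, 18, 22, 23, 25, 30]
|union| = 12

12


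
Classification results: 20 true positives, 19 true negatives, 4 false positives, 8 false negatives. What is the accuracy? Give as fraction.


Accuracy = (TP + TN) / (TP + TN + FP + FN)
TP + TN = 20 + 19 = 39
Total = 20 + 19 + 4 + 8 = 51
Accuracy = 39 / 51 = 13/17

13/17


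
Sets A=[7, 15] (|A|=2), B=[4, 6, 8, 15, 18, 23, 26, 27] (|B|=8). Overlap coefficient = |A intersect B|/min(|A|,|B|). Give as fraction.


A intersect B = [15]
|A intersect B| = 1
min(|A|, |B|) = min(2, 8) = 2
Overlap = 1 / 2 = 1/2

1/2


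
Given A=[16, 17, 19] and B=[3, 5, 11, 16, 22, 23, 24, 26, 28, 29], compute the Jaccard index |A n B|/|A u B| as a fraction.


A intersect B = [16]
|A intersect B| = 1
A union B = [3, 5, 11, 16, 17, 19, 22, 23, 24, 26, 28, 29]
|A union B| = 12
Jaccard = 1/12 = 1/12

1/12


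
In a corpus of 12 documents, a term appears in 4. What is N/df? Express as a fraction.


IDF ratio = N / df
= 12 / 4
= 3

3


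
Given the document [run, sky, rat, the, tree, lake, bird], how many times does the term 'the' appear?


Document has 7 words
Scanning for 'the':
Found at positions: [3]
Count = 1

1


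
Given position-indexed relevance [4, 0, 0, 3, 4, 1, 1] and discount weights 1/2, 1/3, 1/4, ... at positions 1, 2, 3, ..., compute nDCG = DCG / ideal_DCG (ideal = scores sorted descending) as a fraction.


Position discount weights w_i = 1/(i+1) for i=1..7:
Weights = [1/2, 1/3, 1/4, 1/5, 1/6, 1/7, 1/8]
Actual relevance: [4, 0, 0, 3, 4, 1, 1]
DCG = 4/2 + 0/3 + 0/4 + 3/5 + 4/6 + 1/7 + 1/8 = 2969/840
Ideal relevance (sorted desc): [4, 4, 3, 1, 1, 0, 0]
Ideal DCG = 4/2 + 4/3 + 3/4 + 1/5 + 1/6 + 0/7 + 0/8 = 89/20
nDCG = DCG / ideal_DCG = 2969/840 / 89/20 = 2969/3738

2969/3738


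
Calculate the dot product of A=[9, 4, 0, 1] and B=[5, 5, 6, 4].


Dot product = sum of element-wise products
A[0]*B[0] = 9*5 = 45
A[1]*B[1] = 4*5 = 20
A[2]*B[2] = 0*6 = 0
A[3]*B[3] = 1*4 = 4
Sum = 45 + 20 + 0 + 4 = 69

69


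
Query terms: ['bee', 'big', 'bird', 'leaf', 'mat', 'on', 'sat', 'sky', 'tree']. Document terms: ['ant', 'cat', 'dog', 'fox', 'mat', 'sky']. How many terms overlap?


Query terms: ['bee', 'big', 'bird', 'leaf', 'mat', 'on', 'sat', 'sky', 'tree']
Document terms: ['ant', 'cat', 'dog', 'fox', 'mat', 'sky']
Common terms: ['mat', 'sky']
Overlap count = 2

2


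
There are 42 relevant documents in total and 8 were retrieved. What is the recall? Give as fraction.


Recall = retrieved_relevant / total_relevant
= 8 / 42
= 8 / (8 + 34)
= 4/21

4/21


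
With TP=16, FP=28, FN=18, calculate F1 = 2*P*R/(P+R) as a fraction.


F1 = 2 * P * R / (P + R)
P = TP/(TP+FP) = 16/44 = 4/11
R = TP/(TP+FN) = 16/34 = 8/17
2 * P * R = 2 * 4/11 * 8/17 = 64/187
P + R = 4/11 + 8/17 = 156/187
F1 = 64/187 / 156/187 = 16/39

16/39


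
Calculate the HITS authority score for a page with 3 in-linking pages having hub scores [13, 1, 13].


Authority = sum of hub scores of in-linkers
In-link 1: hub score = 13
In-link 2: hub score = 1
In-link 3: hub score = 13
Authority = 13 + 1 + 13 = 27

27


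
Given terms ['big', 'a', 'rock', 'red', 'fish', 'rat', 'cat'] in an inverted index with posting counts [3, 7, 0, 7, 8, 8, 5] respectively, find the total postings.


Summing posting list sizes:
'big': 3 postings
'a': 7 postings
'rock': 0 postings
'red': 7 postings
'fish': 8 postings
'rat': 8 postings
'cat': 5 postings
Total = 3 + 7 + 0 + 7 + 8 + 8 + 5 = 38

38


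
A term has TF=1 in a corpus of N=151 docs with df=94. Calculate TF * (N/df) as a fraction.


TF * (N/df)
= 1 * (151/94)
= 1 * 151/94
= 151/94

151/94


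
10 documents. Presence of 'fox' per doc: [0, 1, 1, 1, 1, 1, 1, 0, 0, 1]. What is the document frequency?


Checking each document for 'fox':
Doc 1: absent
Doc 2: present
Doc 3: present
Doc 4: present
Doc 5: present
Doc 6: present
Doc 7: present
Doc 8: absent
Doc 9: absent
Doc 10: present
df = sum of presences = 0 + 1 + 1 + 1 + 1 + 1 + 1 + 0 + 0 + 1 = 7

7


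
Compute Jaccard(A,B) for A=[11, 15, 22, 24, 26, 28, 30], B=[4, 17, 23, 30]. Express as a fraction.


A intersect B = [30]
|A intersect B| = 1
A union B = [4, 11, 15, 17, 22, 23, 24, 26, 28, 30]
|A union B| = 10
Jaccard = 1/10 = 1/10

1/10


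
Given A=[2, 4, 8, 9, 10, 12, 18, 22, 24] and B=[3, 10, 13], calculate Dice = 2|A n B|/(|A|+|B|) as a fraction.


A intersect B = [10]
|A intersect B| = 1
|A| = 9, |B| = 3
Dice = 2*1 / (9+3)
= 2 / 12 = 1/6

1/6


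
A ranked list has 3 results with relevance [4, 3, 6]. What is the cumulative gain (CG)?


Cumulative Gain = sum of relevance scores
Position 1: rel=4, running sum=4
Position 2: rel=3, running sum=7
Position 3: rel=6, running sum=13
CG = 13

13


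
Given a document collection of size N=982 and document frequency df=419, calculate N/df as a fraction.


IDF ratio = N / df
= 982 / 419
= 982/419

982/419


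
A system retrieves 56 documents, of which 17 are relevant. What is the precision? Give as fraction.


Precision = relevant_retrieved / total_retrieved
= 17 / 56
= 17 / (17 + 39)
= 17/56

17/56


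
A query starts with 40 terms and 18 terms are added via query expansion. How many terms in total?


Original terms: 40
Expansion terms: 18
Total = 40 + 18 = 58

58


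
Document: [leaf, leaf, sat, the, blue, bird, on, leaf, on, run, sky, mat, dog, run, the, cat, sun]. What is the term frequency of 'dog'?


Document has 17 words
Scanning for 'dog':
Found at positions: [12]
Count = 1

1


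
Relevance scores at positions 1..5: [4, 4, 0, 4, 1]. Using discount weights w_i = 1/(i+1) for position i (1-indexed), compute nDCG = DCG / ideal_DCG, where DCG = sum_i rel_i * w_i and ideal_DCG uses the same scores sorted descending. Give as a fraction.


Position discount weights w_i = 1/(i+1) for i=1..5:
Weights = [1/2, 1/3, 1/4, 1/5, 1/6]
Actual relevance: [4, 4, 0, 4, 1]
DCG = 4/2 + 4/3 + 0/4 + 4/5 + 1/6 = 43/10
Ideal relevance (sorted desc): [4, 4, 4, 1, 0]
Ideal DCG = 4/2 + 4/3 + 4/4 + 1/5 + 0/6 = 68/15
nDCG = DCG / ideal_DCG = 43/10 / 68/15 = 129/136

129/136


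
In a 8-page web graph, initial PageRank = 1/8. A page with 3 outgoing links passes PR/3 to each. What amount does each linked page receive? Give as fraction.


Initial PR = 1/8 = 1/8
Outlinks = 3
Contribution per link = PR / outlinks
= 1/8 / 3
= 1/24

1/24


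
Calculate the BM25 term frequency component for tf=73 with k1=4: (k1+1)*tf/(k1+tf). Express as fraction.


BM25 TF component = (k1+1)*tf / (k1+tf)
k1 = 4, tf = 73
Numerator = (4+1)*73 = 365
Denominator = 4 + 73 = 77
= 365/77 = 365/77

365/77


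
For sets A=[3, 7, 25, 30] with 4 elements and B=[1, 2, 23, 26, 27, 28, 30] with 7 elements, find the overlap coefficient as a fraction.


A intersect B = [30]
|A intersect B| = 1
min(|A|, |B|) = min(4, 7) = 4
Overlap = 1 / 4 = 1/4

1/4


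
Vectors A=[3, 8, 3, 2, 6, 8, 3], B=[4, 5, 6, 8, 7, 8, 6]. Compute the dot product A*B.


Dot product = sum of element-wise products
A[0]*B[0] = 3*4 = 12
A[1]*B[1] = 8*5 = 40
A[2]*B[2] = 3*6 = 18
A[3]*B[3] = 2*8 = 16
A[4]*B[4] = 6*7 = 42
A[5]*B[5] = 8*8 = 64
A[6]*B[6] = 3*6 = 18
Sum = 12 + 40 + 18 + 16 + 42 + 64 + 18 = 210

210


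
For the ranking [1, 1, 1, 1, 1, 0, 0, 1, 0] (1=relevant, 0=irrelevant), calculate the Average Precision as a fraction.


Computing P@k for each relevant position:
Position 1: relevant, P@1 = 1/1 = 1
Position 2: relevant, P@2 = 2/2 = 1
Position 3: relevant, P@3 = 3/3 = 1
Position 4: relevant, P@4 = 4/4 = 1
Position 5: relevant, P@5 = 5/5 = 1
Position 6: not relevant
Position 7: not relevant
Position 8: relevant, P@8 = 6/8 = 3/4
Position 9: not relevant
Sum of P@k = 1 + 1 + 1 + 1 + 1 + 3/4 = 23/4
AP = 23/4 / 6 = 23/24

23/24


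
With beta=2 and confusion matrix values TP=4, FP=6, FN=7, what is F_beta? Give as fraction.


P = TP/(TP+FP) = 4/10 = 2/5
R = TP/(TP+FN) = 4/11 = 4/11
beta^2 = 2^2 = 4
(1 + beta^2) = 5
Numerator = (1+beta^2)*P*R = 8/11
Denominator = beta^2*P + R = 8/5 + 4/11 = 108/55
F_beta = 10/27

10/27


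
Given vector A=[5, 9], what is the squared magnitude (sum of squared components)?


|A|^2 = sum of squared components
A[0]^2 = 5^2 = 25
A[1]^2 = 9^2 = 81
Sum = 25 + 81 = 106

106


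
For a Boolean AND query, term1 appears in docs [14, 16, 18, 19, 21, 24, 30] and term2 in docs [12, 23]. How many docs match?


Boolean AND: find intersection of posting lists
term1 docs: [14, 16, 18, 19, 21, 24, 30]
term2 docs: [12, 23]
Intersection: []
|intersection| = 0

0


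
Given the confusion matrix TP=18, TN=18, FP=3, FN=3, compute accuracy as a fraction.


Accuracy = (TP + TN) / (TP + TN + FP + FN)
TP + TN = 18 + 18 = 36
Total = 18 + 18 + 3 + 3 = 42
Accuracy = 36 / 42 = 6/7

6/7


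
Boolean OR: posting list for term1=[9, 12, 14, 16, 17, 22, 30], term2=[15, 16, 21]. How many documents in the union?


Boolean OR: find union of posting lists
term1 docs: [9, 12, 14, 16, 17, 22, 30]
term2 docs: [15, 16, 21]
Union: [9, 12, 14, 15, 16, 17, 21, 22, 30]
|union| = 9

9


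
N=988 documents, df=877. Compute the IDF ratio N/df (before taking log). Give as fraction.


IDF ratio = N / df
= 988 / 877
= 988/877

988/877


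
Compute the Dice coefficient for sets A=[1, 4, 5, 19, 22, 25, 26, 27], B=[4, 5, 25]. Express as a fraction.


A intersect B = [4, 5, 25]
|A intersect B| = 3
|A| = 8, |B| = 3
Dice = 2*3 / (8+3)
= 6 / 11 = 6/11

6/11


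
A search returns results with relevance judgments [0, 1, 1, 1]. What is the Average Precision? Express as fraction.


Computing P@k for each relevant position:
Position 1: not relevant
Position 2: relevant, P@2 = 1/2 = 1/2
Position 3: relevant, P@3 = 2/3 = 2/3
Position 4: relevant, P@4 = 3/4 = 3/4
Sum of P@k = 1/2 + 2/3 + 3/4 = 23/12
AP = 23/12 / 3 = 23/36

23/36


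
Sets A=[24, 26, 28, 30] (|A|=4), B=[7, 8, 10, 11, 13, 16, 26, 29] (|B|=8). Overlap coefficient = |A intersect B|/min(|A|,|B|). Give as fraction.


A intersect B = [26]
|A intersect B| = 1
min(|A|, |B|) = min(4, 8) = 4
Overlap = 1 / 4 = 1/4

1/4


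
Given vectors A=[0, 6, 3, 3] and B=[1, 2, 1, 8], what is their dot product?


Dot product = sum of element-wise products
A[0]*B[0] = 0*1 = 0
A[1]*B[1] = 6*2 = 12
A[2]*B[2] = 3*1 = 3
A[3]*B[3] = 3*8 = 24
Sum = 0 + 12 + 3 + 24 = 39

39


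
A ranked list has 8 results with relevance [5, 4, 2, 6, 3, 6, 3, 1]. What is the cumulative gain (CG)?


Cumulative Gain = sum of relevance scores
Position 1: rel=5, running sum=5
Position 2: rel=4, running sum=9
Position 3: rel=2, running sum=11
Position 4: rel=6, running sum=17
Position 5: rel=3, running sum=20
Position 6: rel=6, running sum=26
Position 7: rel=3, running sum=29
Position 8: rel=1, running sum=30
CG = 30

30


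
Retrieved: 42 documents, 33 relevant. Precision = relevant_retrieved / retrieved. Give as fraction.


Precision = relevant_retrieved / total_retrieved
= 33 / 42
= 33 / (33 + 9)
= 11/14

11/14


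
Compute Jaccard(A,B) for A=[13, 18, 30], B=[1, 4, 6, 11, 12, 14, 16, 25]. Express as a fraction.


A intersect B = []
|A intersect B| = 0
A union B = [1, 4, 6, 11, 12, 13, 14, 16, 18, 25, 30]
|A union B| = 11
Jaccard = 0/11 = 0

0


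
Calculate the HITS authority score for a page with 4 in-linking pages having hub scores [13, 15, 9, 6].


Authority = sum of hub scores of in-linkers
In-link 1: hub score = 13
In-link 2: hub score = 15
In-link 3: hub score = 9
In-link 4: hub score = 6
Authority = 13 + 15 + 9 + 6 = 43

43


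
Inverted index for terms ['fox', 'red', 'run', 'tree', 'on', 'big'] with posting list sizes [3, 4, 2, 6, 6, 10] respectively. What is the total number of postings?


Summing posting list sizes:
'fox': 3 postings
'red': 4 postings
'run': 2 postings
'tree': 6 postings
'on': 6 postings
'big': 10 postings
Total = 3 + 4 + 2 + 6 + 6 + 10 = 31

31


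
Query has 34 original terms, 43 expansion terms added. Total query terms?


Original terms: 34
Expansion terms: 43
Total = 34 + 43 = 77

77


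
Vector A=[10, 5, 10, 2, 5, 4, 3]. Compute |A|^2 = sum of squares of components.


|A|^2 = sum of squared components
A[0]^2 = 10^2 = 100
A[1]^2 = 5^2 = 25
A[2]^2 = 10^2 = 100
A[3]^2 = 2^2 = 4
A[4]^2 = 5^2 = 25
A[5]^2 = 4^2 = 16
A[6]^2 = 3^2 = 9
Sum = 100 + 25 + 100 + 4 + 25 + 16 + 9 = 279

279


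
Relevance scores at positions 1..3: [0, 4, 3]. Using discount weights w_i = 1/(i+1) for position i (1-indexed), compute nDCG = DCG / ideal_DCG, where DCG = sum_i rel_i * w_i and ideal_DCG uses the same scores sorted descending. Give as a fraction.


Position discount weights w_i = 1/(i+1) for i=1..3:
Weights = [1/2, 1/3, 1/4]
Actual relevance: [0, 4, 3]
DCG = 0/2 + 4/3 + 3/4 = 25/12
Ideal relevance (sorted desc): [4, 3, 0]
Ideal DCG = 4/2 + 3/3 + 0/4 = 3
nDCG = DCG / ideal_DCG = 25/12 / 3 = 25/36

25/36


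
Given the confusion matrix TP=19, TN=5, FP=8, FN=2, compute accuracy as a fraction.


Accuracy = (TP + TN) / (TP + TN + FP + FN)
TP + TN = 19 + 5 = 24
Total = 19 + 5 + 8 + 2 = 34
Accuracy = 24 / 34 = 12/17

12/17


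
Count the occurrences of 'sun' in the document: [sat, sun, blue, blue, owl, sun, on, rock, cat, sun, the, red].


Document has 12 words
Scanning for 'sun':
Found at positions: [1, 5, 9]
Count = 3

3


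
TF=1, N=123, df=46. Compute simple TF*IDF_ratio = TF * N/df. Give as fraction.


TF * (N/df)
= 1 * (123/46)
= 1 * 123/46
= 123/46

123/46


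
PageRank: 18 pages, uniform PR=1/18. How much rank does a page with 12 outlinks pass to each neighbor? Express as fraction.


Initial PR = 1/18 = 1/18
Outlinks = 12
Contribution per link = PR / outlinks
= 1/18 / 12
= 1/216

1/216


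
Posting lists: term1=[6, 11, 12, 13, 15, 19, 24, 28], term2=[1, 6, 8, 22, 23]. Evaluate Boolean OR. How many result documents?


Boolean OR: find union of posting lists
term1 docs: [6, 11, 12, 13, 15, 19, 24, 28]
term2 docs: [1, 6, 8, 22, 23]
Union: [1, 6, 8, 11, 12, 13, 15, 19, 22, 23, 24, 28]
|union| = 12

12


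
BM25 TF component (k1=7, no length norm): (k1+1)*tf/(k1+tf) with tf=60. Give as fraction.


BM25 TF component = (k1+1)*tf / (k1+tf)
k1 = 7, tf = 60
Numerator = (7+1)*60 = 480
Denominator = 7 + 60 = 67
= 480/67 = 480/67

480/67


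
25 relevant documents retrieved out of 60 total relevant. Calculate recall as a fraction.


Recall = retrieved_relevant / total_relevant
= 25 / 60
= 25 / (25 + 35)
= 5/12

5/12


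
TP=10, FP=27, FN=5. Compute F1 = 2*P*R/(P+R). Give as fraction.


F1 = 2 * P * R / (P + R)
P = TP/(TP+FP) = 10/37 = 10/37
R = TP/(TP+FN) = 10/15 = 2/3
2 * P * R = 2 * 10/37 * 2/3 = 40/111
P + R = 10/37 + 2/3 = 104/111
F1 = 40/111 / 104/111 = 5/13

5/13


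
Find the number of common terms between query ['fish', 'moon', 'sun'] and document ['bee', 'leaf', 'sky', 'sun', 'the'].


Query terms: ['fish', 'moon', 'sun']
Document terms: ['bee', 'leaf', 'sky', 'sun', 'the']
Common terms: ['sun']
Overlap count = 1

1


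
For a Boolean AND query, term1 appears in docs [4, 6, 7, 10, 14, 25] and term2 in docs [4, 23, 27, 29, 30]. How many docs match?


Boolean AND: find intersection of posting lists
term1 docs: [4, 6, 7, 10, 14, 25]
term2 docs: [4, 23, 27, 29, 30]
Intersection: [4]
|intersection| = 1

1


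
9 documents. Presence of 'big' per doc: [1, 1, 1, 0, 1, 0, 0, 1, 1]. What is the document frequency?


Checking each document for 'big':
Doc 1: present
Doc 2: present
Doc 3: present
Doc 4: absent
Doc 5: present
Doc 6: absent
Doc 7: absent
Doc 8: present
Doc 9: present
df = sum of presences = 1 + 1 + 1 + 0 + 1 + 0 + 0 + 1 + 1 = 6

6


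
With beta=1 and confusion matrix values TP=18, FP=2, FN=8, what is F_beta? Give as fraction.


P = TP/(TP+FP) = 18/20 = 9/10
R = TP/(TP+FN) = 18/26 = 9/13
beta^2 = 1^2 = 1
(1 + beta^2) = 2
Numerator = (1+beta^2)*P*R = 81/65
Denominator = beta^2*P + R = 9/10 + 9/13 = 207/130
F_beta = 18/23

18/23


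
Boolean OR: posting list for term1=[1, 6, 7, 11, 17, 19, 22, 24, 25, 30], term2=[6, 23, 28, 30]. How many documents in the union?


Boolean OR: find union of posting lists
term1 docs: [1, 6, 7, 11, 17, 19, 22, 24, 25, 30]
term2 docs: [6, 23, 28, 30]
Union: [1, 6, 7, 11, 17, 19, 22, 23, 24, 25, 28, 30]
|union| = 12

12


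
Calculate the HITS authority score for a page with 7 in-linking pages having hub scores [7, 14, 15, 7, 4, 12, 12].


Authority = sum of hub scores of in-linkers
In-link 1: hub score = 7
In-link 2: hub score = 14
In-link 3: hub score = 15
In-link 4: hub score = 7
In-link 5: hub score = 4
In-link 6: hub score = 12
In-link 7: hub score = 12
Authority = 7 + 14 + 15 + 7 + 4 + 12 + 12 = 71

71


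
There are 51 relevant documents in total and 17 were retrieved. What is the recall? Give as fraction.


Recall = retrieved_relevant / total_relevant
= 17 / 51
= 17 / (17 + 34)
= 1/3

1/3


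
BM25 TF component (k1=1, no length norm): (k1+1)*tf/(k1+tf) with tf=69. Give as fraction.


BM25 TF component = (k1+1)*tf / (k1+tf)
k1 = 1, tf = 69
Numerator = (1+1)*69 = 138
Denominator = 1 + 69 = 70
= 138/70 = 69/35

69/35


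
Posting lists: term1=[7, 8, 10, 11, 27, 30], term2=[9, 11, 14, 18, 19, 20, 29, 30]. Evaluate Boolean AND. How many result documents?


Boolean AND: find intersection of posting lists
term1 docs: [7, 8, 10, 11, 27, 30]
term2 docs: [9, 11, 14, 18, 19, 20, 29, 30]
Intersection: [11, 30]
|intersection| = 2

2


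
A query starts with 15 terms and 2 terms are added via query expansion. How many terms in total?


Original terms: 15
Expansion terms: 2
Total = 15 + 2 = 17

17


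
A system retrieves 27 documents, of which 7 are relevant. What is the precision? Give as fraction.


Precision = relevant_retrieved / total_retrieved
= 7 / 27
= 7 / (7 + 20)
= 7/27

7/27


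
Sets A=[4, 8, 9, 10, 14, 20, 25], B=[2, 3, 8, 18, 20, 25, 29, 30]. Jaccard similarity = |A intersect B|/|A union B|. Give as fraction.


A intersect B = [8, 20, 25]
|A intersect B| = 3
A union B = [2, 3, 4, 8, 9, 10, 14, 18, 20, 25, 29, 30]
|A union B| = 12
Jaccard = 3/12 = 1/4

1/4


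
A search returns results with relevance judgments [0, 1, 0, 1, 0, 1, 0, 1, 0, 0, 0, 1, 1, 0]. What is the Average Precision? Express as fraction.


Computing P@k for each relevant position:
Position 1: not relevant
Position 2: relevant, P@2 = 1/2 = 1/2
Position 3: not relevant
Position 4: relevant, P@4 = 2/4 = 1/2
Position 5: not relevant
Position 6: relevant, P@6 = 3/6 = 1/2
Position 7: not relevant
Position 8: relevant, P@8 = 4/8 = 1/2
Position 9: not relevant
Position 10: not relevant
Position 11: not relevant
Position 12: relevant, P@12 = 5/12 = 5/12
Position 13: relevant, P@13 = 6/13 = 6/13
Position 14: not relevant
Sum of P@k = 1/2 + 1/2 + 1/2 + 1/2 + 5/12 + 6/13 = 449/156
AP = 449/156 / 6 = 449/936

449/936


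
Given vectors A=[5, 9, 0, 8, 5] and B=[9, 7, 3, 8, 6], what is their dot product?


Dot product = sum of element-wise products
A[0]*B[0] = 5*9 = 45
A[1]*B[1] = 9*7 = 63
A[2]*B[2] = 0*3 = 0
A[3]*B[3] = 8*8 = 64
A[4]*B[4] = 5*6 = 30
Sum = 45 + 63 + 0 + 64 + 30 = 202

202


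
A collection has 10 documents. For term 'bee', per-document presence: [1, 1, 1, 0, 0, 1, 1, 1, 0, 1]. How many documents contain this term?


Checking each document for 'bee':
Doc 1: present
Doc 2: present
Doc 3: present
Doc 4: absent
Doc 5: absent
Doc 6: present
Doc 7: present
Doc 8: present
Doc 9: absent
Doc 10: present
df = sum of presences = 1 + 1 + 1 + 0 + 0 + 1 + 1 + 1 + 0 + 1 = 7

7


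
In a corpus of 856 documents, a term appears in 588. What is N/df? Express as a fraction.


IDF ratio = N / df
= 856 / 588
= 214/147

214/147


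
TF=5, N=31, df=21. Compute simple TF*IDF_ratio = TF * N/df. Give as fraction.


TF * (N/df)
= 5 * (31/21)
= 5 * 31/21
= 155/21

155/21


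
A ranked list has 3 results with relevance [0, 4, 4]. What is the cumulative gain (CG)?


Cumulative Gain = sum of relevance scores
Position 1: rel=0, running sum=0
Position 2: rel=4, running sum=4
Position 3: rel=4, running sum=8
CG = 8

8


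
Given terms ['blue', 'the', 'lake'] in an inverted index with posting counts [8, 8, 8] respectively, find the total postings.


Summing posting list sizes:
'blue': 8 postings
'the': 8 postings
'lake': 8 postings
Total = 8 + 8 + 8 = 24

24


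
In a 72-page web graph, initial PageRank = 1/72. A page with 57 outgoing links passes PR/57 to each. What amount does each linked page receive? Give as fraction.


Initial PR = 1/72 = 1/72
Outlinks = 57
Contribution per link = PR / outlinks
= 1/72 / 57
= 1/4104

1/4104


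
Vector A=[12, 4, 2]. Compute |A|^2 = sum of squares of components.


|A|^2 = sum of squared components
A[0]^2 = 12^2 = 144
A[1]^2 = 4^2 = 16
A[2]^2 = 2^2 = 4
Sum = 144 + 16 + 4 = 164

164


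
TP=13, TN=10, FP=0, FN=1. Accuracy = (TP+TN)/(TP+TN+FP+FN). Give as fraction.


Accuracy = (TP + TN) / (TP + TN + FP + FN)
TP + TN = 13 + 10 = 23
Total = 13 + 10 + 0 + 1 = 24
Accuracy = 23 / 24 = 23/24

23/24


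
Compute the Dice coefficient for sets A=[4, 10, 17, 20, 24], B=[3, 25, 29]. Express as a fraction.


A intersect B = []
|A intersect B| = 0
|A| = 5, |B| = 3
Dice = 2*0 / (5+3)
= 0 / 8 = 0

0


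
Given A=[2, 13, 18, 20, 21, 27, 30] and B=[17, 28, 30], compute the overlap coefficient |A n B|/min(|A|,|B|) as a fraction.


A intersect B = [30]
|A intersect B| = 1
min(|A|, |B|) = min(7, 3) = 3
Overlap = 1 / 3 = 1/3

1/3


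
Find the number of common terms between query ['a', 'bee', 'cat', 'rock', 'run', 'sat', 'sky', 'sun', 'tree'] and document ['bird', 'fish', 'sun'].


Query terms: ['a', 'bee', 'cat', 'rock', 'run', 'sat', 'sky', 'sun', 'tree']
Document terms: ['bird', 'fish', 'sun']
Common terms: ['sun']
Overlap count = 1

1


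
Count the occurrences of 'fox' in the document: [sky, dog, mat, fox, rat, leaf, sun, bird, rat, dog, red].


Document has 11 words
Scanning for 'fox':
Found at positions: [3]
Count = 1

1


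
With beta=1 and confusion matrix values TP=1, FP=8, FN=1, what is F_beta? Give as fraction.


P = TP/(TP+FP) = 1/9 = 1/9
R = TP/(TP+FN) = 1/2 = 1/2
beta^2 = 1^2 = 1
(1 + beta^2) = 2
Numerator = (1+beta^2)*P*R = 1/9
Denominator = beta^2*P + R = 1/9 + 1/2 = 11/18
F_beta = 2/11

2/11


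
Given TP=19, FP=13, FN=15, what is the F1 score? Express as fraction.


F1 = 2 * P * R / (P + R)
P = TP/(TP+FP) = 19/32 = 19/32
R = TP/(TP+FN) = 19/34 = 19/34
2 * P * R = 2 * 19/32 * 19/34 = 361/544
P + R = 19/32 + 19/34 = 627/544
F1 = 361/544 / 627/544 = 19/33

19/33


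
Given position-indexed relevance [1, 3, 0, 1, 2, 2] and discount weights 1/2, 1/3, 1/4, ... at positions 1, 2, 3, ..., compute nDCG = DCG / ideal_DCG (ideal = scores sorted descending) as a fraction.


Position discount weights w_i = 1/(i+1) for i=1..6:
Weights = [1/2, 1/3, 1/4, 1/5, 1/6, 1/7]
Actual relevance: [1, 3, 0, 1, 2, 2]
DCG = 1/2 + 3/3 + 0/4 + 1/5 + 2/6 + 2/7 = 487/210
Ideal relevance (sorted desc): [3, 2, 2, 1, 1, 0]
Ideal DCG = 3/2 + 2/3 + 2/4 + 1/5 + 1/6 + 0/7 = 91/30
nDCG = DCG / ideal_DCG = 487/210 / 91/30 = 487/637

487/637


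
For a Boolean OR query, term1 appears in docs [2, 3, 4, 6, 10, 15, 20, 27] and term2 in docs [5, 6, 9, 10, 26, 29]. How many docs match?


Boolean OR: find union of posting lists
term1 docs: [2, 3, 4, 6, 10, 15, 20, 27]
term2 docs: [5, 6, 9, 10, 26, 29]
Union: [2, 3, 4, 5, 6, 9, 10, 15, 20, 26, 27, 29]
|union| = 12

12


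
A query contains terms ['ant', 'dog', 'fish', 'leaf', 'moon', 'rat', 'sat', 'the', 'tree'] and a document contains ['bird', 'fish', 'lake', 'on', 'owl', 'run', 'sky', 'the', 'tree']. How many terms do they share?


Query terms: ['ant', 'dog', 'fish', 'leaf', 'moon', 'rat', 'sat', 'the', 'tree']
Document terms: ['bird', 'fish', 'lake', 'on', 'owl', 'run', 'sky', 'the', 'tree']
Common terms: ['fish', 'the', 'tree']
Overlap count = 3

3


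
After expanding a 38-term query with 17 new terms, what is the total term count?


Original terms: 38
Expansion terms: 17
Total = 38 + 17 = 55

55


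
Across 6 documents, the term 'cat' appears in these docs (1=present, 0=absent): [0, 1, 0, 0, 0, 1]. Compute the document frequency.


Checking each document for 'cat':
Doc 1: absent
Doc 2: present
Doc 3: absent
Doc 4: absent
Doc 5: absent
Doc 6: present
df = sum of presences = 0 + 1 + 0 + 0 + 0 + 1 = 2

2


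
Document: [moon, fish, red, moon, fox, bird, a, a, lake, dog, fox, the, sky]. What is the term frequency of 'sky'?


Document has 13 words
Scanning for 'sky':
Found at positions: [12]
Count = 1

1


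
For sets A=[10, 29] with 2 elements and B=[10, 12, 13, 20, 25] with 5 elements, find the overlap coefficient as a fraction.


A intersect B = [10]
|A intersect B| = 1
min(|A|, |B|) = min(2, 5) = 2
Overlap = 1 / 2 = 1/2

1/2


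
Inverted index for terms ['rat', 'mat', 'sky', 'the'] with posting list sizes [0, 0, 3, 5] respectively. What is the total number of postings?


Summing posting list sizes:
'rat': 0 postings
'mat': 0 postings
'sky': 3 postings
'the': 5 postings
Total = 0 + 0 + 3 + 5 = 8

8


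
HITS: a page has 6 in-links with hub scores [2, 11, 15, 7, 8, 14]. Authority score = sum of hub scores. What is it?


Authority = sum of hub scores of in-linkers
In-link 1: hub score = 2
In-link 2: hub score = 11
In-link 3: hub score = 15
In-link 4: hub score = 7
In-link 5: hub score = 8
In-link 6: hub score = 14
Authority = 2 + 11 + 15 + 7 + 8 + 14 = 57

57


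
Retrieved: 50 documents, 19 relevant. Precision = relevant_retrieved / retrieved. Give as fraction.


Precision = relevant_retrieved / total_retrieved
= 19 / 50
= 19 / (19 + 31)
= 19/50

19/50


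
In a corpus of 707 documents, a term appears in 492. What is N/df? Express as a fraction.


IDF ratio = N / df
= 707 / 492
= 707/492

707/492


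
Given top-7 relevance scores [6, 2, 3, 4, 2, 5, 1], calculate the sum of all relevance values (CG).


Cumulative Gain = sum of relevance scores
Position 1: rel=6, running sum=6
Position 2: rel=2, running sum=8
Position 3: rel=3, running sum=11
Position 4: rel=4, running sum=15
Position 5: rel=2, running sum=17
Position 6: rel=5, running sum=22
Position 7: rel=1, running sum=23
CG = 23

23


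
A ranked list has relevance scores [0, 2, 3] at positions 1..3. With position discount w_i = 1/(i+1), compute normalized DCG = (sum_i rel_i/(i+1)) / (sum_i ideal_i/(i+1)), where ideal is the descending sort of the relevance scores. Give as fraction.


Position discount weights w_i = 1/(i+1) for i=1..3:
Weights = [1/2, 1/3, 1/4]
Actual relevance: [0, 2, 3]
DCG = 0/2 + 2/3 + 3/4 = 17/12
Ideal relevance (sorted desc): [3, 2, 0]
Ideal DCG = 3/2 + 2/3 + 0/4 = 13/6
nDCG = DCG / ideal_DCG = 17/12 / 13/6 = 17/26

17/26


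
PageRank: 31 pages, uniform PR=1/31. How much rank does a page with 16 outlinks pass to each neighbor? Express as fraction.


Initial PR = 1/31 = 1/31
Outlinks = 16
Contribution per link = PR / outlinks
= 1/31 / 16
= 1/496

1/496


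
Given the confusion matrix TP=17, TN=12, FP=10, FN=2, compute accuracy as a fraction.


Accuracy = (TP + TN) / (TP + TN + FP + FN)
TP + TN = 17 + 12 = 29
Total = 17 + 12 + 10 + 2 = 41
Accuracy = 29 / 41 = 29/41

29/41


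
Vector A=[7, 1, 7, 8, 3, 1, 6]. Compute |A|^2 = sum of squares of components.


|A|^2 = sum of squared components
A[0]^2 = 7^2 = 49
A[1]^2 = 1^2 = 1
A[2]^2 = 7^2 = 49
A[3]^2 = 8^2 = 64
A[4]^2 = 3^2 = 9
A[5]^2 = 1^2 = 1
A[6]^2 = 6^2 = 36
Sum = 49 + 1 + 49 + 64 + 9 + 1 + 36 = 209

209


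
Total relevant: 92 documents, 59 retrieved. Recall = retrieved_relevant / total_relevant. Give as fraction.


Recall = retrieved_relevant / total_relevant
= 59 / 92
= 59 / (59 + 33)
= 59/92

59/92
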